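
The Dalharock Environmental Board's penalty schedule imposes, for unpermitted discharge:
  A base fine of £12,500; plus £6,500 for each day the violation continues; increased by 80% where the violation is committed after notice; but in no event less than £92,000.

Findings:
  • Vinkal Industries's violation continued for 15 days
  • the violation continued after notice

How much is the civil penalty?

£198,000

Per-day component: 15 × £6,500 = £97,500
Base plus per-day: £12,500 + £97,500 = £110,000
Enhancement: 80% of £110,000 = £88,000
Enhanced fine: £110,000 + £88,000 = £198,000
Minimum £92,000: £198,000 meets the minimum, no increase.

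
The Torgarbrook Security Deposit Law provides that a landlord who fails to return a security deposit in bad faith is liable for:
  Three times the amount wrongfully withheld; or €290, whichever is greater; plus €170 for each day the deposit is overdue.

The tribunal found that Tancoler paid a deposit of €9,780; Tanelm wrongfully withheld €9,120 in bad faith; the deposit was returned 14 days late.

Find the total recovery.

Trebled: 3 × €9,120 = €27,360
Minimum €290: €27,360 meets the minimum, no increase.
Late-return penalty: 14 × €170 = €2,380
Damages plus late penalty: €27,360 + €2,380 = €29,740

€29,740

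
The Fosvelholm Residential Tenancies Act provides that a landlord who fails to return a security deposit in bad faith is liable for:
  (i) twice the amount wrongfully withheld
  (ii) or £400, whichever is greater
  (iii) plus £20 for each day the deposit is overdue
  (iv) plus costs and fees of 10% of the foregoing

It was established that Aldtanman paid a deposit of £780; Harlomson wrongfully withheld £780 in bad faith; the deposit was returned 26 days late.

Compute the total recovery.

Doubled: 2 × £780 = £1,560
Minimum £400: £1,560 meets the minimum, no increase.
Late-return penalty: 26 × £20 = £520
Damages plus late penalty: £1,560 + £520 = £2,080
Costs and fees: 10% of £2,080 = £208
Total recovery: £2,080 + £208 = £2,288

£2,288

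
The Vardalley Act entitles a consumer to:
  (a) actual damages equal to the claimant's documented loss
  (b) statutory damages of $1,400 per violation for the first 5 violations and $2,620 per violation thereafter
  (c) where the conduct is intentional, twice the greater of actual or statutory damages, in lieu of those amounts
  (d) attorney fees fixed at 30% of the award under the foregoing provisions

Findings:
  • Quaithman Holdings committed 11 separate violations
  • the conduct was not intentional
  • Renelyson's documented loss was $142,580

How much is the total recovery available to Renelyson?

First 5 violations: 5 × $1,400 = $7,000
Remaining violations: (11 − 5) × $2,620 = $15,720
Statutory damages: $7,000 + $15,720 = $22,720
Conduct not intentional: the in-lieu enhancement does not apply.
Actual plus statutory damages: $142,580 + $22,720 = $165,300
Attorney fees: 30% of $165,300 = $49,590
Total recovery: $165,300 + $49,590 = $214,890

$214,890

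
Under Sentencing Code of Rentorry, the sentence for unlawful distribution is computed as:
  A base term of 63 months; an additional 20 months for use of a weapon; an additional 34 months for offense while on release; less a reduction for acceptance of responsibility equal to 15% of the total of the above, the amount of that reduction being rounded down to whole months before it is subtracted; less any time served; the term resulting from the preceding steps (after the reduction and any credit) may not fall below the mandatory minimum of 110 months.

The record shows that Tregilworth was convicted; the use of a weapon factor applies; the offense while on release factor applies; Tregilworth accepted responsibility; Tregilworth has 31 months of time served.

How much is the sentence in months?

Use of a weapon enhancement: +20 months
Offense while on release enhancement: +34 months
Adjusted term: 63 months + 20 months + 34 months = 117 months
Acceptance of responsibility reduction: 15% of 117 months = 17 months (rounded down)
After reduction: 117 − 17 = 100 months
Less time served: 100 months − 31 months = 69 months
Minimum 110 months: 69 months is below the minimum → 110 months

Sentence: 110 months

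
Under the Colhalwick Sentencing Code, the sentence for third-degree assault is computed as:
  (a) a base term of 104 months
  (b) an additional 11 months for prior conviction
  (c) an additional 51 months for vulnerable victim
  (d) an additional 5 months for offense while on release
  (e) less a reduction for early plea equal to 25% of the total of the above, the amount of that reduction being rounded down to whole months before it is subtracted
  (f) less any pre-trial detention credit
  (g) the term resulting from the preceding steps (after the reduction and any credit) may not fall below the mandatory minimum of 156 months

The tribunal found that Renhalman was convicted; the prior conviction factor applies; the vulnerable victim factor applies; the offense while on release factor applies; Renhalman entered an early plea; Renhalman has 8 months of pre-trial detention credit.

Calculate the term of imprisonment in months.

Prior conviction enhancement: +11 months
Vulnerable victim enhancement: +51 months
Offense while on release enhancement: +5 months
Adjusted term: 104 months + 11 months + 51 months + 5 months = 171 months
Early plea reduction: 25% of 171 months = 42 months (rounded down)
After reduction: 171 − 42 = 129 months
Less pre-trial detention credit: 129 months − 8 months = 121 months
Minimum 156 months: 121 months is below the minimum → 156 months

156 months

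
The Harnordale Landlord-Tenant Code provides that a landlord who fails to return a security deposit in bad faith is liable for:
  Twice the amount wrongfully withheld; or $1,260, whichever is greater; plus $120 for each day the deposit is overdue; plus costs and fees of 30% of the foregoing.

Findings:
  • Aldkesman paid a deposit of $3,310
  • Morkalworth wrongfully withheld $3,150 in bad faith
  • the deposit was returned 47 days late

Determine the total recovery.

Doubled: 2 × $3,150 = $6,300
Minimum $1,260: $6,300 meets the minimum, no increase.
Late-return penalty: 47 × $120 = $5,640
Damages plus late penalty: $6,300 + $5,640 = $11,940
Costs and fees: 30% of $11,940 = $3,582
Total recovery: $11,940 + $3,582 = $15,522

$15,522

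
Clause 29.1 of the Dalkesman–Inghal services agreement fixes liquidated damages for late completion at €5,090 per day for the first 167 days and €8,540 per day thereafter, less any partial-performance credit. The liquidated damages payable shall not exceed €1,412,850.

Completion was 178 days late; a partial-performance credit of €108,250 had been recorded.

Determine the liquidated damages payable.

€835,720

First 167 days: 167 × €5,090 = €850,030
Remaining days: (178 − 167) × €8,540 = €93,940
Accrued per-day damages: €850,030 + €93,940 = €943,970
Less partial-performance credit: €943,970 − €108,250 = €835,720
Cap at €1,412,850: €835,720 is within the cap, no reduction.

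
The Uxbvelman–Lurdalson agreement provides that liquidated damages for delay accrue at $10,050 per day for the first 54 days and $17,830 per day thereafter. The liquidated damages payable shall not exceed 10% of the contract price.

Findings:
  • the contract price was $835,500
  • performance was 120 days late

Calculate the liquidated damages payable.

Liquidated damages: $83,550

First 54 days: 54 × $10,050 = $542,700
Remaining days: (120 − 54) × $17,830 = $1,176,780
Accrued per-day damages: $542,700 + $1,176,780 = $1,719,480
Cap: 10% of $835,500 = $83,550
Cap at $83,550: $1,719,480 exceeds the cap → $83,550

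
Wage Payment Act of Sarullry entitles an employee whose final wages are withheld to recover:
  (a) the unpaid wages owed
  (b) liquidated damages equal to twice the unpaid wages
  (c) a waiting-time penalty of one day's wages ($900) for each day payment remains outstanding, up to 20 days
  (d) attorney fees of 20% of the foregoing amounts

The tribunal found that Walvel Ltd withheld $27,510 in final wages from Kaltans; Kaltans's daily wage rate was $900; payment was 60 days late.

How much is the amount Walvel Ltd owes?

$120,636

Doubled: 2 × $27,510 = $55,020
Penalty days: min(60, 20) = 20
Waiting-time penalty: 20 × $900 = $18,000
Subtotal: $27,510 + $55,020 + $18,000 = $100,530
Attorney fees: 20% of $100,530 = $20,106
Total award: $100,530 + $20,106 = $120,636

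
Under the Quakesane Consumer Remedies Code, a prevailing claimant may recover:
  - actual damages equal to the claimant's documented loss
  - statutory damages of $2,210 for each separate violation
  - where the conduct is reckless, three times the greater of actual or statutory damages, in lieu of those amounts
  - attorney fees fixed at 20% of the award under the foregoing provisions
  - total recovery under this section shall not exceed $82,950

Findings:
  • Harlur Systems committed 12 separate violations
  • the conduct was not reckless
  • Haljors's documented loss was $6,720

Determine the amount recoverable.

Total recovery: $39,888

Statutory damages: 12 × $2,210 = $26,520
Conduct not reckless: the in-lieu enhancement does not apply.
Actual plus statutory damages: $6,720 + $26,520 = $33,240
Attorney fees: 20% of $33,240 = $6,648
Total before cap: $33,240 + $6,648 = $39,888
Cap at $82,950: $39,888 is within the cap, no reduction.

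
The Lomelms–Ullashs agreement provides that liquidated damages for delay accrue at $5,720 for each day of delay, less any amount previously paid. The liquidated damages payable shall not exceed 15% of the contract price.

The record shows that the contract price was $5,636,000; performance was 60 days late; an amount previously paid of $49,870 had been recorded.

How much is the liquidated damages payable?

$293,330

Per-day damages: 60 × $5,720 = $343,200
Less amount previously paid: $343,200 − $49,870 = $293,330
Cap: 15% of $5,636,000 = $845,400
Cap at $845,400: $293,330 is within the cap, no reduction.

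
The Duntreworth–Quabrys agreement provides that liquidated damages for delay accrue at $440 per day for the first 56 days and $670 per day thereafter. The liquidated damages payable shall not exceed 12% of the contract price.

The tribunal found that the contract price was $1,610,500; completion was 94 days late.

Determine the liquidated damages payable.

First 56 days: 56 × $440 = $24,640
Remaining days: (94 − 56) × $670 = $25,460
Accrued per-day damages: $24,640 + $25,460 = $50,100
Cap: 12% of $1,610,500 = $193,260
Cap at $193,260: $50,100 is within the cap, no reduction.

Liquidated damages: $50,100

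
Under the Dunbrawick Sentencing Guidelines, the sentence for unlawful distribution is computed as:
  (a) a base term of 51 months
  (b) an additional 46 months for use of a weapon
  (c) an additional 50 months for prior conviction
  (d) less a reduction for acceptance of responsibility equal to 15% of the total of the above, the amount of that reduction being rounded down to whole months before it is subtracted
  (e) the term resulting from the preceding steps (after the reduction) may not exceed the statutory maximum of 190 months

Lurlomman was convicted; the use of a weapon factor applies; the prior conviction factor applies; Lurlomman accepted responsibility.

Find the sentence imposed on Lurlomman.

Use of a weapon enhancement: +46 months
Prior conviction enhancement: +50 months
Adjusted term: 51 months + 46 months + 50 months = 147 months
Acceptance of responsibility reduction: 15% of 147 months = 22 months (rounded down)
After reduction: 147 − 22 = 125 months
Cap at 190 months: 125 months is within the cap, no reduction.

125 months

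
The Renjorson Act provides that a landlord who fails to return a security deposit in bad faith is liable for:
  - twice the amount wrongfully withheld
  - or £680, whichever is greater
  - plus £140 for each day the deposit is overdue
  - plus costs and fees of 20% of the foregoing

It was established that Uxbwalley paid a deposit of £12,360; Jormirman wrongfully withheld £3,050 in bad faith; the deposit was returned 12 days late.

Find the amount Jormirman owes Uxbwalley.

Doubled: 2 × £3,050 = £6,100
Minimum £680: £6,100 meets the minimum, no increase.
Late-return penalty: 12 × £140 = £1,680
Damages plus late penalty: £6,100 + £1,680 = £7,780
Costs and fees: 20% of £7,780 = £1,556
Total recovery: £7,780 + £1,556 = £9,336

£9,336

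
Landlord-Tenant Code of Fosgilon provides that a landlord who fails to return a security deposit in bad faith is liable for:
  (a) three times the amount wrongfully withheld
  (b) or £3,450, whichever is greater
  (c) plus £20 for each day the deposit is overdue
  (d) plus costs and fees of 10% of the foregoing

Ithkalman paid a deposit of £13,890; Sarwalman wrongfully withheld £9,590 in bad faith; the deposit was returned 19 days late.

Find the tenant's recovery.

£32,065

Trebled: 3 × £9,590 = £28,770
Minimum £3,450: £28,770 meets the minimum, no increase.
Late-return penalty: 19 × £20 = £380
Damages plus late penalty: £28,770 + £380 = £29,150
Costs and fees: 10% of £29,150 = £2,915
Total recovery: £29,150 + £2,915 = £32,065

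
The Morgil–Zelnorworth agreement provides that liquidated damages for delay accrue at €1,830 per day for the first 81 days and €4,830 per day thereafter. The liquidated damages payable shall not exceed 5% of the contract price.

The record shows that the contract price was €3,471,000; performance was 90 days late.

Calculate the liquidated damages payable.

€173,550

First 81 days: 81 × €1,830 = €148,230
Remaining days: (90 − 81) × €4,830 = €43,470
Accrued per-day damages: €148,230 + €43,470 = €191,700
Cap: 5% of €3,471,000 = €173,550
Cap at €173,550: €191,700 exceeds the cap → €173,550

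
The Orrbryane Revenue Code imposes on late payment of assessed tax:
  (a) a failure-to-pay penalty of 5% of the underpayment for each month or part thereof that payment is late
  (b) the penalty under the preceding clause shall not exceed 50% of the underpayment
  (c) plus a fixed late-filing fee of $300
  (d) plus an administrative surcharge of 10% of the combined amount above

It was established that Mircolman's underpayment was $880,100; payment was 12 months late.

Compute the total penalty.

$484,385

Accrued rate: 5% × 12 = 60%, capped at 50% → 50%
Failure-to-pay penalty: 50% of $880,100 = $440,050
Penalty before surcharge: $440,050 + $300 = $440,350
Administrative surcharge: 10% of $440,350 = $44,035
Total penalty: $440,350 + $44,035 = $484,385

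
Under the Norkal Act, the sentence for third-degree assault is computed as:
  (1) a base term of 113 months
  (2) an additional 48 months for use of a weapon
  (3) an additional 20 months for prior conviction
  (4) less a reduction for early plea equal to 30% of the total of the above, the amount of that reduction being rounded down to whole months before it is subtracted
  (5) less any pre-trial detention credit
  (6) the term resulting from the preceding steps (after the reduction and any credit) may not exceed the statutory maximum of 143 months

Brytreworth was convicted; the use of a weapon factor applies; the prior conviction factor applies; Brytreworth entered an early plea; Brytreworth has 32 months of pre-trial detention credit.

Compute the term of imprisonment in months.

Sentence: 95 months

Use of a weapon enhancement: +48 months
Prior conviction enhancement: +20 months
Adjusted term: 113 months + 48 months + 20 months = 181 months
Early plea reduction: 30% of 181 months = 54 months (rounded down)
After reduction: 181 − 54 = 127 months
Less pre-trial detention credit: 127 months − 32 months = 95 months
Cap at 143 months: 95 months is within the cap, no reduction.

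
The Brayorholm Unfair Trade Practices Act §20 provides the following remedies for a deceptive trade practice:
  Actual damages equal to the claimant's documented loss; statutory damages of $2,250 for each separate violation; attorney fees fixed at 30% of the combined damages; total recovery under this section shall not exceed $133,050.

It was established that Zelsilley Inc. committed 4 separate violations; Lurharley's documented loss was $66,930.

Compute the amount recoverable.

$98,709

Statutory damages: 4 × $2,250 = $9,000
Combined damages: $66,930 + $9,000 = $75,930
Attorney fees: 30% of $75,930 = $22,779
Total before cap: $75,930 + $22,779 = $98,709
Cap at $133,050: $98,709 is within the cap, no reduction.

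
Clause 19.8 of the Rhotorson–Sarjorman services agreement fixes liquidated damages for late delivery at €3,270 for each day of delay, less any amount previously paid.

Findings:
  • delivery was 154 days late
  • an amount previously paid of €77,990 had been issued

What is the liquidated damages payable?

€425,590

Per-day damages: 154 × €3,270 = €503,580
Less amount previously paid: €503,580 − €77,990 = €425,590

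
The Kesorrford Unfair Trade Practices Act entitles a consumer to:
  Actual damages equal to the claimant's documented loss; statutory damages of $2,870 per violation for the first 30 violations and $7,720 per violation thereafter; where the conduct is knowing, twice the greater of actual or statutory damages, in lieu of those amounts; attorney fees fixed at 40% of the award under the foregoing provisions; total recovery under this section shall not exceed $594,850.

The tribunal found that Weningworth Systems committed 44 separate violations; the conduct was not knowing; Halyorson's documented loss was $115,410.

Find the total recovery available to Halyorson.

First 30 violations: 30 × $2,870 = $86,100
Remaining violations: (44 − 30) × $7,720 = $108,080
Statutory damages: $86,100 + $108,080 = $194,180
Conduct not knowing: the in-lieu enhancement does not apply.
Actual plus statutory damages: $115,410 + $194,180 = $309,590
Attorney fees: 40% of $309,590 = $123,836
Total before cap: $309,590 + $123,836 = $433,426
Cap at $594,850: $433,426 is within the cap, no reduction.

$433,426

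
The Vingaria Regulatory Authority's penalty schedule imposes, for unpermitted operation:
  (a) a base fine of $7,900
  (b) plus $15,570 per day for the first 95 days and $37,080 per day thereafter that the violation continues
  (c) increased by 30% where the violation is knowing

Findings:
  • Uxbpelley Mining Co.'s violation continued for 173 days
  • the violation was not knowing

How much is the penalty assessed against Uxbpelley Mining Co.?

$4,379,290

First 95 days: 95 × $15,570 = $1,479,150
Remaining days: (173 − 95) × $37,080 = $2,892,240
Per-day component: $1,479,150 + $2,892,240 = $4,371,390
Base plus per-day: $7,900 + $4,371,390 = $4,379,290
The violation was not knowing: no 30% increase.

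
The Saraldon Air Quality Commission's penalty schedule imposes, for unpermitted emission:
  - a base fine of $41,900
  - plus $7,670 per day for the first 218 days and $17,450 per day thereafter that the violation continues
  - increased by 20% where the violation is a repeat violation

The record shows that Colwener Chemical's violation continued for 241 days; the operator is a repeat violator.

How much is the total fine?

First 218 days: 218 × $7,670 = $1,672,060
Remaining days: (241 − 218) × $17,450 = $401,350
Per-day component: $1,672,060 + $401,350 = $2,073,410
Base plus per-day: $41,900 + $2,073,410 = $2,115,310
Enhancement: 20% of $2,115,310 = $423,062
Enhanced fine: $2,115,310 + $423,062 = $2,538,372

$2,538,372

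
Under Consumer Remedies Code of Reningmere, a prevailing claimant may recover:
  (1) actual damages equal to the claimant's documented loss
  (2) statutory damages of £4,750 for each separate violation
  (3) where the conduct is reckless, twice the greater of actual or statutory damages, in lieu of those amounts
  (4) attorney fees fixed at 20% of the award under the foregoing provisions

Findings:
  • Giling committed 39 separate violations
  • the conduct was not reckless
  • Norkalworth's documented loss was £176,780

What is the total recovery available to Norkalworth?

Total recovery: £434,436

Statutory damages: 39 × £4,750 = £185,250
Conduct not reckless: the in-lieu enhancement does not apply.
Actual plus statutory damages: £176,780 + £185,250 = £362,030
Attorney fees: 20% of £362,030 = £72,406
Total recovery: £362,030 + £72,406 = £434,436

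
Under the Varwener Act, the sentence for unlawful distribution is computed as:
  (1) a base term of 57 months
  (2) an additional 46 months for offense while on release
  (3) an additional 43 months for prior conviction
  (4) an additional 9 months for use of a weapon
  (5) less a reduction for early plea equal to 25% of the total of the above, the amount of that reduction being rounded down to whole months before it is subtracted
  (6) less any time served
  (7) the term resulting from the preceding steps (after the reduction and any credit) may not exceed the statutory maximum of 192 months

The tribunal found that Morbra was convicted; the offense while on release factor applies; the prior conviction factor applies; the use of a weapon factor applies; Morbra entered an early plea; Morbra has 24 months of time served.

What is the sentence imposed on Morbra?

Offense while on release enhancement: +46 months
Prior conviction enhancement: +43 months
Use of a weapon enhancement: +9 months
Adjusted term: 57 months + 46 months + 43 months + 9 months = 155 months
Early plea reduction: 25% of 155 months = 38 months (rounded down)
After reduction: 155 − 38 = 117 months
Less time served: 117 months − 24 months = 93 months
Cap at 192 months: 93 months is within the cap, no reduction.

Sentence: 93 months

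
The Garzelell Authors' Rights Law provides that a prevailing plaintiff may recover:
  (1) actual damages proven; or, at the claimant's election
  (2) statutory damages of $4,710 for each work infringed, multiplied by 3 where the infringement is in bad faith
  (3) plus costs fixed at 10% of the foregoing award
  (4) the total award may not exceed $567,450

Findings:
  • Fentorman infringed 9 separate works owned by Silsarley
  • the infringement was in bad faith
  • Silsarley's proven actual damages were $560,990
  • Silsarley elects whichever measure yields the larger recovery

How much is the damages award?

Statutory damages: 9 × $4,710 = $42,390
Trebled: 3 × $42,390 = $127,170
Greater of actual damages ($560,990) or enhanced statutory damages ($127,170): $560,990
Costs: 10% of $560,990 = $56,099
Award plus costs: $560,990 + $56,099 = $617,089
Cap at $567,450: $617,089 exceeds the cap → $567,450

$567,450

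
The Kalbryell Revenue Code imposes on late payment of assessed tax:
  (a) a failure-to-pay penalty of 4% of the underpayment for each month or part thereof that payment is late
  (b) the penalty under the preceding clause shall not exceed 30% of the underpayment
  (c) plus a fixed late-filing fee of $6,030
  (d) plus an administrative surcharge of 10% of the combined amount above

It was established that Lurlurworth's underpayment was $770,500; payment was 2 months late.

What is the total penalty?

$74,437

Accrued rate: 4% × 2 = 8%, capped at 30% → 8%
Failure-to-pay penalty: 8% of $770,500 = $61,640
Penalty before surcharge: $61,640 + $6,030 = $67,670
Administrative surcharge: 10% of $67,670 = $6,767
Total penalty: $67,670 + $6,767 = $74,437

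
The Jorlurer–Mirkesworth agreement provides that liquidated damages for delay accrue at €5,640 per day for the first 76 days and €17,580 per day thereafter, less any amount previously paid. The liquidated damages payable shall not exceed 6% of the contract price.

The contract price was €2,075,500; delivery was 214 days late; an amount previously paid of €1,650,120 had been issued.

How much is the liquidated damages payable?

First 76 days: 76 × €5,640 = €428,640
Remaining days: (214 − 76) × €17,580 = €2,426,040
Accrued per-day damages: €428,640 + €2,426,040 = €2,854,680
Less amount previously paid: €2,854,680 − €1,650,120 = €1,204,560
Cap: 6% of €2,075,500 = €124,530
Cap at €124,530: €1,204,560 exceeds the cap → €124,530

€124,530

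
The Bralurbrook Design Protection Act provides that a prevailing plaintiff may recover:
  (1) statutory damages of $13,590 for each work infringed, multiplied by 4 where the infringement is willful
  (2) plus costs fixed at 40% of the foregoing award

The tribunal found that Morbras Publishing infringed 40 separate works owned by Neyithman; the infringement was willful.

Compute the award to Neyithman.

Statutory damages: 40 × $13,590 = $543,600
Multiplied by 4: 4 × $543,600 = $2,174,400
Costs: 40% of $2,174,400 = $869,760
Award plus costs: $2,174,400 + $869,760 = $3,044,160

$3,044,160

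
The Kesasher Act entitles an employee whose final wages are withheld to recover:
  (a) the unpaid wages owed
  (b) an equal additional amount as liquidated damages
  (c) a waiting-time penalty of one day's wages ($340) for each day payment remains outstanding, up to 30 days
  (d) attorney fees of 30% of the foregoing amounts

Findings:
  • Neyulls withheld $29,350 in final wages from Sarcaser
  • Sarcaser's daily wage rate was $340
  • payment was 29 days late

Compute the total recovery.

Liquidated damages (equal amount): $29,350
Penalty days: min(29, 30) = 29
Waiting-time penalty: 29 × $340 = $9,860
Subtotal: $29,350 + $29,350 + $9,860 = $68,560
Attorney fees: 30% of $68,560 = $20,568
Total award: $68,560 + $20,568 = $89,128

$89,128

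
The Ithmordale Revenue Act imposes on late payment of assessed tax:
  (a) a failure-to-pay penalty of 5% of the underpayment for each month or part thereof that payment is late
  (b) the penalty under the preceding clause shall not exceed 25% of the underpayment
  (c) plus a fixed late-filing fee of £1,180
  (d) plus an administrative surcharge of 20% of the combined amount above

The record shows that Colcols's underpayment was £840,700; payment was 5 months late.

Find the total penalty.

Accrued rate: 5% × 5 = 25%, capped at 25% → 25%
Failure-to-pay penalty: 25% of £840,700 = £210,175
Penalty before surcharge: £210,175 + £1,180 = £211,355
Administrative surcharge: 20% of £211,355 = £42,271
Total penalty: £211,355 + £42,271 = £253,626

£253,626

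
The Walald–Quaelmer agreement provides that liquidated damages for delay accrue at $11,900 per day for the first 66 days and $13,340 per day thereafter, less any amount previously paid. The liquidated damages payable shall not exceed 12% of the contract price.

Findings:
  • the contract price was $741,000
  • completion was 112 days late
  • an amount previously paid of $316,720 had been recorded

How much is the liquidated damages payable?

First 66 days: 66 × $11,900 = $785,400
Remaining days: (112 − 66) × $13,340 = $613,640
Accrued per-day damages: $785,400 + $613,640 = $1,399,040
Less amount previously paid: $1,399,040 − $316,720 = $1,082,320
Cap: 12% of $741,000 = $88,920
Cap at $88,920: $1,082,320 exceeds the cap → $88,920

Liquidated damages: $88,920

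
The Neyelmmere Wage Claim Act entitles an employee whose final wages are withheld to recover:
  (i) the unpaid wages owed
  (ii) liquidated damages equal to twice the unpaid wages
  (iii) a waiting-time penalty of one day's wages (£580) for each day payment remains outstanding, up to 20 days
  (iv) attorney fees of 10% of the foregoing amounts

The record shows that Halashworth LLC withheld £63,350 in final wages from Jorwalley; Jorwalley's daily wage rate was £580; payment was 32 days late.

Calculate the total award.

Doubled: 2 × £63,350 = £126,700
Penalty days: min(32, 20) = 20
Waiting-time penalty: 20 × £580 = £11,600
Subtotal: £63,350 + £126,700 + £11,600 = £201,650
Attorney fees: 10% of £201,650 = £20,165
Total award: £201,650 + £20,165 = £221,815

£221,815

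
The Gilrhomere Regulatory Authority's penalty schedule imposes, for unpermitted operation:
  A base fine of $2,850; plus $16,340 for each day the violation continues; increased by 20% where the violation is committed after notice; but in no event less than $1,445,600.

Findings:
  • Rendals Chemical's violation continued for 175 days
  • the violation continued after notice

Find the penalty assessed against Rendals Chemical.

$3,434,820

Per-day component: 175 × $16,340 = $2,859,500
Base plus per-day: $2,850 + $2,859,500 = $2,862,350
Enhancement: 20% of $2,862,350 = $572,470
Enhanced fine: $2,862,350 + $572,470 = $3,434,820
Minimum $1,445,600: $3,434,820 meets the minimum, no increase.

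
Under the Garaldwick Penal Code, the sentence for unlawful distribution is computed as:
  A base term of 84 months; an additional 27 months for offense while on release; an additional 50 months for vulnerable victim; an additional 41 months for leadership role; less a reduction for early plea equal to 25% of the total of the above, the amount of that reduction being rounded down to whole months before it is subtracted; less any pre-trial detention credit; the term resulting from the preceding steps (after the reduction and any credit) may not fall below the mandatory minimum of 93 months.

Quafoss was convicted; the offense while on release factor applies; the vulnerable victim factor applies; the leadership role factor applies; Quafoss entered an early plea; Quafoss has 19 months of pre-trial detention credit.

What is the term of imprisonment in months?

133 months

Offense while on release enhancement: +27 months
Vulnerable victim enhancement: +50 months
Leadership role enhancement: +41 months
Adjusted term: 84 months + 27 months + 50 months + 41 months = 202 months
Early plea reduction: 25% of 202 months = 50 months (rounded down)
After reduction: 202 − 50 = 152 months
Less pre-trial detention credit: 152 months − 19 months = 133 months
Minimum 93 months: 133 months meets the minimum, no increase.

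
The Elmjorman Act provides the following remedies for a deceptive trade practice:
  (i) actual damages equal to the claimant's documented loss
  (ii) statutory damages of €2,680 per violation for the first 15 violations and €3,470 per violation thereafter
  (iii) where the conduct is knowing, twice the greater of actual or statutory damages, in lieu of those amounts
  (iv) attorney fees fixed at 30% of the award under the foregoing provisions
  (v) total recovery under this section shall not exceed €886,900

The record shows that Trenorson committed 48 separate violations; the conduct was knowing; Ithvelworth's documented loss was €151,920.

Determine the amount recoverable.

Total recovery: €402,246

First 15 violations: 15 × €2,680 = €40,200
Remaining violations: (48 − 15) × €3,470 = €114,510
Statutory damages: €40,200 + €114,510 = €154,710
Greater of actual damages (€151,920) or statutory damages (€154,710): €154,710
Doubled: 2 × €154,710 = €309,420
Attorney fees: 30% of €309,420 = €92,826
Total before cap: €309,420 + €92,826 = €402,246
Cap at €886,900: €402,246 is within the cap, no reduction.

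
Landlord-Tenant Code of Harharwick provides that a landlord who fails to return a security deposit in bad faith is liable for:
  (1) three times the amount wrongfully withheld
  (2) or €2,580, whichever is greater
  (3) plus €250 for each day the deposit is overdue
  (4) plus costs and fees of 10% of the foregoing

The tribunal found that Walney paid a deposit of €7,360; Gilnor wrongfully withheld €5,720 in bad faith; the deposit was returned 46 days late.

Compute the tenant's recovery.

€31,526

Trebled: 3 × €5,720 = €17,160
Minimum €2,580: €17,160 meets the minimum, no increase.
Late-return penalty: 46 × €250 = €11,500
Damages plus late penalty: €17,160 + €11,500 = €28,660
Costs and fees: 10% of €28,660 = €2,866
Total recovery: €28,660 + €2,866 = €31,526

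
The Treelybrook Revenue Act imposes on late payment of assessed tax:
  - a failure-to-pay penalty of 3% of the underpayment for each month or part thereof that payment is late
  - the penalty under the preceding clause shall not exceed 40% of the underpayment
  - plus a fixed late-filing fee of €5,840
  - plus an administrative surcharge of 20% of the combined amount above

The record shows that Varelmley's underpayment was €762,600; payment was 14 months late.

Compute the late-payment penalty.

€373,056

Accrued rate: 3% × 14 = 42%, capped at 40% → 40%
Failure-to-pay penalty: 40% of €762,600 = €305,040
Penalty before surcharge: €305,040 + €5,840 = €310,880
Administrative surcharge: 20% of €310,880 = €62,176
Total penalty: €310,880 + €62,176 = €373,056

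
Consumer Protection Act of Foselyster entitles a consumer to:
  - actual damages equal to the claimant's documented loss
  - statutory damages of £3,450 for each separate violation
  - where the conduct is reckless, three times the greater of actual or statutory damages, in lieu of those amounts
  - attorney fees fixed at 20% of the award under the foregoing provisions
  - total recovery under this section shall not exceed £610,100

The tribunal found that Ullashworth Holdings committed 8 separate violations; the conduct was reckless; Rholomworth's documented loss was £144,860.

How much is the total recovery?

£521,496

Statutory damages: 8 × £3,450 = £27,600
Greater of actual damages (£144,860) or statutory damages (£27,600): £144,860
Trebled: 3 × £144,860 = £434,580
Attorney fees: 20% of £434,580 = £86,916
Total before cap: £434,580 + £86,916 = £521,496
Cap at £610,100: £521,496 is within the cap, no reduction.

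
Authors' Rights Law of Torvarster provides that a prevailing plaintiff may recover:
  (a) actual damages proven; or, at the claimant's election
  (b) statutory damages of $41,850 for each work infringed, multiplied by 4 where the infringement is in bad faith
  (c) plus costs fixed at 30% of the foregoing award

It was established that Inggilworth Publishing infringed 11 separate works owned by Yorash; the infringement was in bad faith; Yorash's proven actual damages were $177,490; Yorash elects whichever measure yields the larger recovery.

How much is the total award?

Statutory damages: 11 × $41,850 = $460,350
Multiplied by 4: 4 × $460,350 = $1,841,400
Greater of actual damages ($177,490) or enhanced statutory damages ($1,841,400): $1,841,400
Costs: 30% of $1,841,400 = $552,420
Award plus costs: $1,841,400 + $552,420 = $2,393,820

$2,393,820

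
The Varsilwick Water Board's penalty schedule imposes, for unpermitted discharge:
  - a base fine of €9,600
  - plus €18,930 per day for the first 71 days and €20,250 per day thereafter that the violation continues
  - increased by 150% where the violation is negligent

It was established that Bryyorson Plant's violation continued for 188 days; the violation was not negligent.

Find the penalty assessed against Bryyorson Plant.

First 71 days: 71 × €18,930 = €1,344,030
Remaining days: (188 − 71) × €20,250 = €2,369,250
Per-day component: €1,344,030 + €2,369,250 = €3,713,280
Base plus per-day: €9,600 + €3,713,280 = €3,722,880
The violation was not negligent: no 150% increase.

€3,722,880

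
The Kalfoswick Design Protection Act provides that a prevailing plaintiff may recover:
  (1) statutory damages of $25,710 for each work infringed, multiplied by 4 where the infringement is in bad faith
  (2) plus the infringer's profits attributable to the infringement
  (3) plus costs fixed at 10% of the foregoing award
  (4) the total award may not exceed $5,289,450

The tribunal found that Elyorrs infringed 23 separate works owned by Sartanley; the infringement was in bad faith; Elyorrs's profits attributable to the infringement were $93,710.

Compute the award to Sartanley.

$2,704,933

Statutory damages: 23 × $25,710 = $591,330
Multiplied by 4: 4 × $591,330 = $2,365,320
Combined award: $2,365,320 + $93,710 = $2,459,030
Costs: 10% of $2,459,030 = $245,903
Award plus costs: $2,459,030 + $245,903 = $2,704,933
Cap at $5,289,450: $2,704,933 is within the cap, no reduction.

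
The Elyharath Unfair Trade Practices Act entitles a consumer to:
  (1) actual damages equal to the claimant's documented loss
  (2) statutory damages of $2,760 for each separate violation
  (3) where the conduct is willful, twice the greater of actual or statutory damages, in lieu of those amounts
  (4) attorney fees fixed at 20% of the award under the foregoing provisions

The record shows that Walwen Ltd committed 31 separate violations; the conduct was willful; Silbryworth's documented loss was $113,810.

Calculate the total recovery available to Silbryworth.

$273,144

Statutory damages: 31 × $2,760 = $85,560
Greater of actual damages ($113,810) or statutory damages ($85,560): $113,810
Doubled: 2 × $113,810 = $227,620
Attorney fees: 20% of $227,620 = $45,524
Total recovery: $227,620 + $45,524 = $273,144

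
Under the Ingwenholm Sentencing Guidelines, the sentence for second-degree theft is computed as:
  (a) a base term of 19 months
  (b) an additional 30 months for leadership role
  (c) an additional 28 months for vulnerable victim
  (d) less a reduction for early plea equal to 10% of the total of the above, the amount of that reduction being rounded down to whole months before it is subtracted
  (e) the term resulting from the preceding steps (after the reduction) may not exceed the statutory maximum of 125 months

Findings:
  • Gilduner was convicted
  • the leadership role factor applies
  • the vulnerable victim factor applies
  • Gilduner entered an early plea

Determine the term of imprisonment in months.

70 months

Leadership role enhancement: +30 months
Vulnerable victim enhancement: +28 months
Adjusted term: 19 months + 30 months + 28 months = 77 months
Early plea reduction: 10% of 77 months = 7 months (rounded down)
After reduction: 77 − 7 = 70 months
Cap at 125 months: 70 months is within the cap, no reduction.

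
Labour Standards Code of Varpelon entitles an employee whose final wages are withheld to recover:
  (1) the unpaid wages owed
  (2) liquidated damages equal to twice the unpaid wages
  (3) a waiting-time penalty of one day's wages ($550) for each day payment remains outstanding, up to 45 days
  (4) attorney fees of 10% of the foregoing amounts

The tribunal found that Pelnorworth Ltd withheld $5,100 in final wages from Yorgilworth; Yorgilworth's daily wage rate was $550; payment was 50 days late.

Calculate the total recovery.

$44,055

Doubled: 2 × $5,100 = $10,200
Penalty days: min(50, 45) = 45
Waiting-time penalty: 45 × $550 = $24,750
Subtotal: $5,100 + $10,200 + $24,750 = $40,050
Attorney fees: 10% of $40,050 = $4,005
Total award: $40,050 + $4,005 = $44,055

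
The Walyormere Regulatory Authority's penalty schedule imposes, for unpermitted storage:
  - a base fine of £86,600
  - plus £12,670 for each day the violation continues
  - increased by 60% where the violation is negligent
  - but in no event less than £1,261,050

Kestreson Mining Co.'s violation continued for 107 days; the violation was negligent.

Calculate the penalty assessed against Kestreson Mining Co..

Per-day component: 107 × £12,670 = £1,355,690
Base plus per-day: £86,600 + £1,355,690 = £1,442,290
Enhancement: 60% of £1,442,290 = £865,374
Enhanced fine: £1,442,290 + £865,374 = £2,307,664
Minimum £1,261,050: £2,307,664 meets the minimum, no increase.

£2,307,664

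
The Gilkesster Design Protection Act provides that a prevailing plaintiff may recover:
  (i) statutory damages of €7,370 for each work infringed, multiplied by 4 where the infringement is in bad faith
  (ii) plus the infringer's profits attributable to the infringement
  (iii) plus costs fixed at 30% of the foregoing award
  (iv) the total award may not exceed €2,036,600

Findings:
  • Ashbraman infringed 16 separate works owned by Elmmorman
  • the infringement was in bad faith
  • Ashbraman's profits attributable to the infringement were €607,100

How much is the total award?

Statutory damages: 16 × €7,370 = €117,920
Multiplied by 4: 4 × €117,920 = €471,680
Combined award: €471,680 + €607,100 = €1,078,780
Costs: 30% of €1,078,780 = €323,634
Award plus costs: €1,078,780 + €323,634 = €1,402,414
Cap at €2,036,600: €1,402,414 is within the cap, no reduction.

€1,402,414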